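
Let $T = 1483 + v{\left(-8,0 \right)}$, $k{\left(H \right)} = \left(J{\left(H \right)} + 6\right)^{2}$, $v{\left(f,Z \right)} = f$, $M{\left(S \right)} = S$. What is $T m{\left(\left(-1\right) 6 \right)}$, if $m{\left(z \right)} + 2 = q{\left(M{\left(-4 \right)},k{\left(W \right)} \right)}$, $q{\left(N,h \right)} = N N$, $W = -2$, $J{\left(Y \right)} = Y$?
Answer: $20650$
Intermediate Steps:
$k{\left(H \right)} = \left(6 + H\right)^{2}$ ($k{\left(H \right)} = \left(H + 6\right)^{2} = \left(6 + H\right)^{2}$)
$q{\left(N,h \right)} = N^{2}$
$m{\left(z \right)} = 14$ ($m{\left(z \right)} = -2 + \left(-4\right)^{2} = -2 + 16 = 14$)
$T = 1475$ ($T = 1483 - 8 = 1475$)
$T m{\left(\left(-1\right) 6 \right)} = 1475 \cdot 14 = 20650$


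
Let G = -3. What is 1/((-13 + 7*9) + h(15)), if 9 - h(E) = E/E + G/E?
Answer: 5/291 ≈ 0.017182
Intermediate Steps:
h(E) = 8 + 3/E (h(E) = 9 - (E/E - 3/E) = 9 - (1 - 3/E) = 9 + (-1 + 3/E) = 8 + 3/E)
1/((-13 + 7*9) + h(15)) = 1/((-13 + 7*9) + (8 + 3/15)) = 1/((-13 + 63) + (8 + 3*(1/15))) = 1/(50 + (8 + ⅕)) = 1/(50 + 41/5) = 1/(291/5) = 5/291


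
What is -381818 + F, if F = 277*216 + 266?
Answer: -321720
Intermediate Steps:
F = 60098 (F = 59832 + 266 = 60098)
-381818 + F = -381818 + 60098 = -321720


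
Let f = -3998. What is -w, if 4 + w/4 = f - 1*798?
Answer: 19200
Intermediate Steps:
w = -19200 (w = -16 + 4*(-3998 - 1*798) = -16 + 4*(-3998 - 798) = -16 + 4*(-4796) = -16 - 19184 = -19200)
-w = -1*(-19200) = 19200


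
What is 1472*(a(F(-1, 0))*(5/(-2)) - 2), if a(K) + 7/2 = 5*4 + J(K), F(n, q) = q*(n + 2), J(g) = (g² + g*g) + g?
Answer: -63664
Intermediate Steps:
J(g) = g + 2*g² (J(g) = (g² + g²) + g = 2*g² + g = g + 2*g²)
F(n, q) = q*(2 + n)
a(K) = 33/2 + K*(1 + 2*K) (a(K) = -7/2 + (5*4 + K*(1 + 2*K)) = -7/2 + (20 + K*(1 + 2*K)) = 33/2 + K*(1 + 2*K))
1472*(a(F(-1, 0))*(5/(-2)) - 2) = 1472*((33/2 + 0*(2 - 1) + 2*(0*(2 - 1))²)*(5/(-2)) - 2) = 1472*((33/2 + 0*1 + 2*(0*1)²)*(5*(-½)) - 2) = 1472*((33/2 + 0 + 2*0²)*(-5/2) - 2) = 1472*((33/2 + 0 + 2*0)*(-5/2) - 2) = 1472*((33/2 + 0 + 0)*(-5/2) - 2) = 1472*((33/2)*(-5/2) - 2) = 1472*(-165/4 - 2) = 1472*(-173/4) = -63664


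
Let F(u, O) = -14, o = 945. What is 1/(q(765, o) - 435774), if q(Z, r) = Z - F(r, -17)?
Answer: -1/434995 ≈ -2.2989e-6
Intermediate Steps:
q(Z, r) = 14 + Z (q(Z, r) = Z - 1*(-14) = Z + 14 = 14 + Z)
1/(q(765, o) - 435774) = 1/((14 + 765) - 435774) = 1/(779 - 435774) = 1/(-434995) = -1/434995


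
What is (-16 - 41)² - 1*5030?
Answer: -1781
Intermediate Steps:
(-16 - 41)² - 1*5030 = (-57)² - 5030 = 3249 - 5030 = -1781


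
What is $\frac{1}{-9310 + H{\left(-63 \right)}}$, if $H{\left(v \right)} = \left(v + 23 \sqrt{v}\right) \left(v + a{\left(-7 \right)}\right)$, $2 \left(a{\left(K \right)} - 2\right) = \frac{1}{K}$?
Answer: $- \frac{7}{197524} + \frac{27 i \sqrt{7}}{987620} \approx -3.5439 \cdot 10^{-5} + 7.2331 \cdot 10^{-5} i$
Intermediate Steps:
$a{\left(K \right)} = 2 + \frac{1}{2 K}$
$H{\left(v \right)} = \left(\frac{27}{14} + v\right) \left(v + 23 \sqrt{v}\right)$ ($H{\left(v \right)} = \left(v + 23 \sqrt{v}\right) \left(v + \left(2 + \frac{1}{2 \left(-7\right)}\right)\right) = \left(v + 23 \sqrt{v}\right) \left(v + \left(2 + \frac{1}{2} \left(- \frac{1}{7}\right)\right)\right) = \left(v + 23 \sqrt{v}\right) \left(v + \left(2 - \frac{1}{14}\right)\right) = \left(v + 23 \sqrt{v}\right) \left(v + \frac{27}{14}\right) = \left(v + 23 \sqrt{v}\right) \left(\frac{27}{14} + v\right) = \left(\frac{27}{14} + v\right) \left(v + 23 \sqrt{v}\right)$)
$\frac{1}{-9310 + H{\left(-63 \right)}} = \frac{1}{-9310 + \left(\left(-63\right)^{2} + 23 \left(-63\right)^{\frac{3}{2}} + \frac{27}{14} \left(-63\right) + \frac{621 \sqrt{-63}}{14}\right)} = \frac{1}{-9310 + \left(3969 + 23 \left(- 189 i \sqrt{7}\right) - \frac{243}{2} + \frac{621 \cdot 3 i \sqrt{7}}{14}\right)} = \frac{1}{-9310 + \left(3969 - 4347 i \sqrt{7} - \frac{243}{2} + \frac{1863 i \sqrt{7}}{14}\right)} = \frac{1}{-9310 + \left(\frac{7695}{2} - \frac{58995 i \sqrt{7}}{14}\right)} = \frac{1}{- \frac{10925}{2} - \frac{58995 i \sqrt{7}}{14}}$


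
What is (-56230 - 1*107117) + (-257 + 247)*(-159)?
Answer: -161757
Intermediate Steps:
(-56230 - 1*107117) + (-257 + 247)*(-159) = (-56230 - 107117) - 10*(-159) = -163347 + 1590 = -161757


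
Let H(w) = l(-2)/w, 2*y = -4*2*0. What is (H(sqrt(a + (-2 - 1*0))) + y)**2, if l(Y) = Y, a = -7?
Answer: -4/9 ≈ -0.44444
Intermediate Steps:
y = 0 (y = (-4*2*0)/2 = (-8*0)/2 = (1/2)*0 = 0)
H(w) = -2/w
(H(sqrt(a + (-2 - 1*0))) + y)**2 = (-2/sqrt(-7 + (-2 - 1*0)) + 0)**2 = (-2/sqrt(-7 + (-2 + 0)) + 0)**2 = (-2/sqrt(-7 - 2) + 0)**2 = (-2*(-I/3) + 0)**2 = (-(-2)*I/3 + 0)**2 = (2*I/3 + 0)**2 = (2*I/3)**2 = -4/9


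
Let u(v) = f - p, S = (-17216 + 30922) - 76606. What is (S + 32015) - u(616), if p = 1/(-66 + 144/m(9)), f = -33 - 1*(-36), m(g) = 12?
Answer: -1667953/54 ≈ -30888.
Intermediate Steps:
S = -62900 (S = 13706 - 76606 = -62900)
f = 3 (f = -33 + 36 = 3)
p = -1/54 (p = 1/(-66 + 144/12) = 1/(-66 + 144*(1/12)) = 1/(-66 + 12) = 1/(-54) = -1/54 ≈ -0.018519)
u(v) = 163/54 (u(v) = 3 - 1*(-1/54) = 3 + 1/54 = 163/54)
(S + 32015) - u(616) = (-62900 + 32015) - 1*163/54 = -30885 - 163/54 = -1667953/54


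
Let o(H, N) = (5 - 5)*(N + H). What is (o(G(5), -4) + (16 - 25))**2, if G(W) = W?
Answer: 81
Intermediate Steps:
o(H, N) = 0 (o(H, N) = 0*(H + N) = 0)
(o(G(5), -4) + (16 - 25))**2 = (0 + (16 - 25))**2 = (0 - 9)**2 = (-9)**2 = 81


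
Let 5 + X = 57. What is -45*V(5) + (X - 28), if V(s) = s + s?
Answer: -426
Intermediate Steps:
X = 52 (X = -5 + 57 = 52)
V(s) = 2*s
-45*V(5) + (X - 28) = -90*5 + (52 - 28) = -45*10 + 24 = -450 + 24 = -426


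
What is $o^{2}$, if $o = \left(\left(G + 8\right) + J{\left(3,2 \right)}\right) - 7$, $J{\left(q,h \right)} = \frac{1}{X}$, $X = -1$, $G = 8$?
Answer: $64$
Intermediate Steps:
$J{\left(q,h \right)} = -1$ ($J{\left(q,h \right)} = \frac{1}{-1} = -1$)
$o = 8$ ($o = \left(\left(8 + 8\right) - 1\right) - 7 = \left(16 - 1\right) - 7 = 15 - 7 = 8$)
$o^{2} = 8^{2} = 64$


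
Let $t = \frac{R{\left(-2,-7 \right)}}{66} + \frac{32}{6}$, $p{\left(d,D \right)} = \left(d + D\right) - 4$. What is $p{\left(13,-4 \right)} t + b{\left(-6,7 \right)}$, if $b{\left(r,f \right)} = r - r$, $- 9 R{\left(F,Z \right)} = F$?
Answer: $\frac{7925}{297} \approx 26.684$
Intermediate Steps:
$R{\left(F,Z \right)} = - \frac{F}{9}$
$b{\left(r,f \right)} = 0$
$p{\left(d,D \right)} = -4 + D + d$ ($p{\left(d,D \right)} = \left(D + d\right) - 4 = -4 + D + d$)
$t = \frac{1585}{297}$ ($t = \frac{\left(- \frac{1}{9}\right) \left(-2\right)}{66} + \frac{32}{6} = \frac{2}{9} \cdot \frac{1}{66} + 32 \cdot \frac{1}{6} = \frac{1}{297} + \frac{16}{3} = \frac{1585}{297} \approx 5.3367$)
$p{\left(13,-4 \right)} t + b{\left(-6,7 \right)} = \left(-4 - 4 + 13\right) \frac{1585}{297} + 0 = 5 \cdot \frac{1585}{297} + 0 = \frac{7925}{297} + 0 = \frac{7925}{297}$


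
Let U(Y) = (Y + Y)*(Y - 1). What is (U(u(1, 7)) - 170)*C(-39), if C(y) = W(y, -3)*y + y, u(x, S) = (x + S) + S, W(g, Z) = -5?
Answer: 39000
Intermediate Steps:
u(x, S) = x + 2*S (u(x, S) = (S + x) + S = x + 2*S)
U(Y) = 2*Y*(-1 + Y) (U(Y) = (2*Y)*(-1 + Y) = 2*Y*(-1 + Y))
C(y) = -4*y (C(y) = -5*y + y = -4*y)
(U(u(1, 7)) - 170)*C(-39) = (2*(1 + 2*7)*(-1 + (1 + 2*7)) - 170)*(-4*(-39)) = (2*(1 + 14)*(-1 + (1 + 14)) - 170)*156 = (2*15*(-1 + 15) - 170)*156 = (2*15*14 - 170)*156 = (420 - 170)*156 = 250*156 = 39000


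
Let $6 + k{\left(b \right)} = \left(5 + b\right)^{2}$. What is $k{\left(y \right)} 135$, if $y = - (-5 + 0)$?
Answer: $12690$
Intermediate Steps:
$y = 5$ ($y = \left(-1\right) \left(-5\right) = 5$)
$k{\left(b \right)} = -6 + \left(5 + b\right)^{2}$
$k{\left(y \right)} 135 = \left(-6 + \left(5 + 5\right)^{2}\right) 135 = \left(-6 + 10^{2}\right) 135 = \left(-6 + 100\right) 135 = 94 \cdot 135 = 12690$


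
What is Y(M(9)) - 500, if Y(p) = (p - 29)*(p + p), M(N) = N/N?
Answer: -556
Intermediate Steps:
M(N) = 1
Y(p) = 2*p*(-29 + p) (Y(p) = (-29 + p)*(2*p) = 2*p*(-29 + p))
Y(M(9)) - 500 = 2*1*(-29 + 1) - 500 = 2*1*(-28) - 500 = -56 - 500 = -556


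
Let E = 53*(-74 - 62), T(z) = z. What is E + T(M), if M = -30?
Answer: -7238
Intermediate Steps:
E = -7208 (E = 53*(-136) = -7208)
E + T(M) = -7208 - 30 = -7238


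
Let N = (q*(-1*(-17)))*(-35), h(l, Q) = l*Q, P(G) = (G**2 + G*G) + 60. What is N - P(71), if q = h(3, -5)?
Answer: -1217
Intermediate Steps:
P(G) = 60 + 2*G**2 (P(G) = (G**2 + G**2) + 60 = 2*G**2 + 60 = 60 + 2*G**2)
h(l, Q) = Q*l
q = -15 (q = -5*3 = -15)
N = 8925 (N = -(-15)*(-17)*(-35) = -15*17*(-35) = -255*(-35) = 8925)
N - P(71) = 8925 - (60 + 2*71**2) = 8925 - (60 + 2*5041) = 8925 - (60 + 10082) = 8925 - 1*10142 = 8925 - 10142 = -1217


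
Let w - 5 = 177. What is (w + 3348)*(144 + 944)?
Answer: 3840640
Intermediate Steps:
w = 182 (w = 5 + 177 = 182)
(w + 3348)*(144 + 944) = (182 + 3348)*(144 + 944) = 3530*1088 = 3840640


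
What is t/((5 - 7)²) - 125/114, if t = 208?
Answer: 5803/114 ≈ 50.904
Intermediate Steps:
t/((5 - 7)²) - 125/114 = 208/((5 - 7)²) - 125/114 = 208/((-2)²) - 125*1/114 = 208/4 - 125/114 = 208*(¼) - 125/114 = 52 - 125/114 = 5803/114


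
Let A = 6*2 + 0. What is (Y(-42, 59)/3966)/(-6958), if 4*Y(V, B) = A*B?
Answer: -59/9198476 ≈ -6.4141e-6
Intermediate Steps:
A = 12 (A = 12 + 0 = 12)
Y(V, B) = 3*B (Y(V, B) = (12*B)/4 = 3*B)
(Y(-42, 59)/3966)/(-6958) = ((3*59)/3966)/(-6958) = (177*(1/3966))*(-1/6958) = (59/1322)*(-1/6958) = -59/9198476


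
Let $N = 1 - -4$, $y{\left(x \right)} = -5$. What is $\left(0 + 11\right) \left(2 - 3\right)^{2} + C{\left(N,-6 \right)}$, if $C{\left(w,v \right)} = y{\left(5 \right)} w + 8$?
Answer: $-6$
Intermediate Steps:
$N = 5$ ($N = 1 + 4 = 5$)
$C{\left(w,v \right)} = 8 - 5 w$ ($C{\left(w,v \right)} = - 5 w + 8 = 8 - 5 w$)
$\left(0 + 11\right) \left(2 - 3\right)^{2} + C{\left(N,-6 \right)} = \left(0 + 11\right) \left(2 - 3\right)^{2} + \left(8 - 25\right) = 11 \left(-1\right)^{2} + \left(8 - 25\right) = 11 \cdot 1 - 17 = 11 - 17 = -6$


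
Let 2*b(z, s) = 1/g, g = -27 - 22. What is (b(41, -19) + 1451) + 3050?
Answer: 441097/98 ≈ 4501.0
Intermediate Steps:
g = -49
b(z, s) = -1/98 (b(z, s) = (½)/(-49) = (½)*(-1/49) = -1/98)
(b(41, -19) + 1451) + 3050 = (-1/98 + 1451) + 3050 = 142197/98 + 3050 = 441097/98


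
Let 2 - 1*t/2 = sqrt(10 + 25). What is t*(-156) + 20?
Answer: -604 + 312*sqrt(35) ≈ 1241.8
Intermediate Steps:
t = 4 - 2*sqrt(35) (t = 4 - 2*sqrt(10 + 25) = 4 - 2*sqrt(35) ≈ -7.8322)
t*(-156) + 20 = (4 - 2*sqrt(35))*(-156) + 20 = (-624 + 312*sqrt(35)) + 20 = -604 + 312*sqrt(35)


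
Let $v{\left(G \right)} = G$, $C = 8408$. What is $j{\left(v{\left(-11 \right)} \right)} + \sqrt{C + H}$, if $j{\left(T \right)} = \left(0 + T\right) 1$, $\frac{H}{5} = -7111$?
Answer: $-11 + i \sqrt{27147} \approx -11.0 + 164.76 i$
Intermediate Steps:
$H = -35555$ ($H = 5 \left(-7111\right) = -35555$)
$j{\left(T \right)} = T$ ($j{\left(T \right)} = T 1 = T$)
$j{\left(v{\left(-11 \right)} \right)} + \sqrt{C + H} = -11 + \sqrt{8408 - 35555} = -11 + \sqrt{-27147} = -11 + i \sqrt{27147}$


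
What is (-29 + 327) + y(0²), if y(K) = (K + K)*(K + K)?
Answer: 298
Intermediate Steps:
y(K) = 4*K² (y(K) = (2*K)*(2*K) = 4*K²)
(-29 + 327) + y(0²) = (-29 + 327) + 4*(0²)² = 298 + 4*0² = 298 + 4*0 = 298 + 0 = 298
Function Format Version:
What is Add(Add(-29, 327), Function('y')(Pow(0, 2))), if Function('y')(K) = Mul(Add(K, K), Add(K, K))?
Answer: 298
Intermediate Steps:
Function('y')(K) = Mul(4, Pow(K, 2)) (Function('y')(K) = Mul(Mul(2, K), Mul(2, K)) = Mul(4, Pow(K, 2)))
Add(Add(-29, 327), Function('y')(Pow(0, 2))) = Add(Add(-29, 327), Mul(4, Pow(Pow(0, 2), 2))) = Add(298, Mul(4, Pow(0, 2))) = Add(298, Mul(4, 0)) = Add(298, 0) = 298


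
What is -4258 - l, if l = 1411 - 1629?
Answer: -4040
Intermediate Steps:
l = -218
-4258 - l = -4258 - 1*(-218) = -4258 + 218 = -4040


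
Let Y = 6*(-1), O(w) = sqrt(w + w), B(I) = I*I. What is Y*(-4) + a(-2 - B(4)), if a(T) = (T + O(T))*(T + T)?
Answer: 672 - 216*I ≈ 672.0 - 216.0*I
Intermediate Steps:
B(I) = I**2
O(w) = sqrt(2)*sqrt(w) (O(w) = sqrt(2*w) = sqrt(2)*sqrt(w))
Y = -6
a(T) = 2*T*(T + sqrt(2)*sqrt(T)) (a(T) = (T + sqrt(2)*sqrt(T))*(T + T) = (T + sqrt(2)*sqrt(T))*(2*T) = 2*T*(T + sqrt(2)*sqrt(T)))
Y*(-4) + a(-2 - B(4)) = -6*(-4) + 2*(-2 - 1*4**2)*((-2 - 1*4**2) + sqrt(2)*sqrt(-2 - 1*4**2)) = 24 + 2*(-2 - 1*16)*((-2 - 1*16) + sqrt(2)*sqrt(-2 - 1*16)) = 24 + 2*(-2 - 16)*((-2 - 16) + sqrt(2)*sqrt(-2 - 16)) = 24 + 2*(-18)*(-18 + sqrt(2)*sqrt(-18)) = 24 + 2*(-18)*(-18 + sqrt(2)*(3*I*sqrt(2))) = 24 + 2*(-18)*(-18 + 6*I) = 24 + (648 - 216*I) = 672 - 216*I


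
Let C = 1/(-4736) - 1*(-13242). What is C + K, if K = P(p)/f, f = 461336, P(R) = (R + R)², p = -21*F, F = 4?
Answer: 3616551347645/273110912 ≈ 13242.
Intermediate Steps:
p = -84 (p = -21*4 = -84)
P(R) = 4*R² (P(R) = (2*R)² = 4*R²)
C = 62714111/4736 (C = -1/4736 + 13242 = 62714111/4736 ≈ 13242.)
K = 3528/57667 (K = (4*(-84)²)/461336 = (4*7056)*(1/461336) = 28224*(1/461336) = 3528/57667 ≈ 0.061179)
C + K = 62714111/4736 + 3528/57667 = 3616551347645/273110912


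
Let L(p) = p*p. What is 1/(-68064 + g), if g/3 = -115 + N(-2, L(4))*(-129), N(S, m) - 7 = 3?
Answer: -1/72279 ≈ -1.3835e-5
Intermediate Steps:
L(p) = p**2
N(S, m) = 10 (N(S, m) = 7 + 3 = 10)
g = -4215 (g = 3*(-115 + 10*(-129)) = 3*(-115 - 1290) = 3*(-1405) = -4215)
1/(-68064 + g) = 1/(-68064 - 4215) = 1/(-72279) = -1/72279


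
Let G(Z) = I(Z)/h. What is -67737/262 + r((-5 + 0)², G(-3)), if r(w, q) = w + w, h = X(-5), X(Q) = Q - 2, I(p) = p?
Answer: -54637/262 ≈ -208.54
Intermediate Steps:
X(Q) = -2 + Q
h = -7 (h = -2 - 5 = -7)
G(Z) = -Z/7 (G(Z) = Z/(-7) = Z*(-⅐) = -Z/7)
r(w, q) = 2*w
-67737/262 + r((-5 + 0)², G(-3)) = -67737/262 + 2*(-5 + 0)² = -67737/262 + 2*(-5)² = -337*201/262 + 2*25 = -67737/262 + 50 = -54637/262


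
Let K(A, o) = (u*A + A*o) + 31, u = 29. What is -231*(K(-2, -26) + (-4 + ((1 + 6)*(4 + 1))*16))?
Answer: -134211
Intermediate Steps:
K(A, o) = 31 + 29*A + A*o (K(A, o) = (29*A + A*o) + 31 = 31 + 29*A + A*o)
-231*(K(-2, -26) + (-4 + ((1 + 6)*(4 + 1))*16)) = -231*((31 + 29*(-2) - 2*(-26)) + (-4 + ((1 + 6)*(4 + 1))*16)) = -231*((31 - 58 + 52) + (-4 + (7*5)*16)) = -231*(25 + (-4 + 35*16)) = -231*(25 + (-4 + 560)) = -231*(25 + 556) = -231*581 = -134211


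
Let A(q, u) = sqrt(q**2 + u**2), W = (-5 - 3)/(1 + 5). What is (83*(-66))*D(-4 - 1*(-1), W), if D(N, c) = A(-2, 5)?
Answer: -5478*sqrt(29) ≈ -29500.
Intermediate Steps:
W = -4/3 (W = -8/6 = -8*1/6 = -4/3 ≈ -1.3333)
D(N, c) = sqrt(29) (D(N, c) = sqrt((-2)**2 + 5**2) = sqrt(4 + 25) = sqrt(29))
(83*(-66))*D(-4 - 1*(-1), W) = (83*(-66))*sqrt(29) = -5478*sqrt(29)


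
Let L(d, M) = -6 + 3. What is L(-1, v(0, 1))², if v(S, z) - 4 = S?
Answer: 9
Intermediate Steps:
v(S, z) = 4 + S
L(d, M) = -3
L(-1, v(0, 1))² = (-3)² = 9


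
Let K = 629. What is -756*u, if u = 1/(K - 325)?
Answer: -189/76 ≈ -2.4868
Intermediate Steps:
u = 1/304 (u = 1/(629 - 325) = 1/304 ≈ 0.0032895)
-756*u = -756*1/304 = -189/76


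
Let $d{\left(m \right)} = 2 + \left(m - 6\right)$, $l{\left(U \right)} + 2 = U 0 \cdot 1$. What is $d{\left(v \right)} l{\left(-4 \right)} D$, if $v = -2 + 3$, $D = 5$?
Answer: $30$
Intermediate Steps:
$l{\left(U \right)} = -2$ ($l{\left(U \right)} = -2 + U 0 \cdot 1 = -2 + 0 \cdot 1 = -2 + 0 = -2$)
$v = 1$
$d{\left(m \right)} = -4 + m$ ($d{\left(m \right)} = 2 + \left(m - 6\right) = 2 + \left(-6 + m\right) = -4 + m$)
$d{\left(v \right)} l{\left(-4 \right)} D = \left(-4 + 1\right) \left(-2\right) 5 = \left(-3\right) \left(-2\right) 5 = 6 \cdot 5 = 30$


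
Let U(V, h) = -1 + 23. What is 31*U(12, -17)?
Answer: 682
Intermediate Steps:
U(V, h) = 22
31*U(12, -17) = 31*22 = 682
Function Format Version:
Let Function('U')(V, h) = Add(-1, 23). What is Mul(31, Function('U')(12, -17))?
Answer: 682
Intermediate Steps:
Function('U')(V, h) = 22
Mul(31, Function('U')(12, -17)) = Mul(31, 22) = 682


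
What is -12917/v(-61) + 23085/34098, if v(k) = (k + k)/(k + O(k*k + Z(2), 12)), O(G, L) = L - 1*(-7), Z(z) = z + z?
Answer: -3082637667/693326 ≈ -4446.2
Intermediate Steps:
Z(z) = 2*z
O(G, L) = 7 + L (O(G, L) = L + 7 = 7 + L)
v(k) = 2*k/(19 + k) (v(k) = (k + k)/(k + (7 + 12)) = (2*k)/(k + 19) = (2*k)/(19 + k) = 2*k/(19 + k))
-12917/v(-61) + 23085/34098 = -12917/(2*(-61)/(19 - 61)) + 23085/34098 = -12917/(2*(-61)/(-42)) + 23085*(1/34098) = -12917/(2*(-61)*(-1/42)) + 7695/11366 = -12917/61/21 + 7695/11366 = -12917*21/61 + 7695/11366 = -271257/61 + 7695/11366 = -3082637667/693326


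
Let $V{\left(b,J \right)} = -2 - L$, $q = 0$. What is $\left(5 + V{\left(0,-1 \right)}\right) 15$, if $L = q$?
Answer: $45$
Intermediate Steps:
$L = 0$
$V{\left(b,J \right)} = -2$ ($V{\left(b,J \right)} = -2 - 0 = -2 + 0 = -2$)
$\left(5 + V{\left(0,-1 \right)}\right) 15 = \left(5 - 2\right) 15 = 3 \cdot 15 = 45$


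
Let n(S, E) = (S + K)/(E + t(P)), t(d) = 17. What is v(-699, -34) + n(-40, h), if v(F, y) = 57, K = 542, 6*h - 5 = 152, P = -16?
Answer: 17775/259 ≈ 68.629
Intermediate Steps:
h = 157/6 (h = 5/6 + (1/6)*152 = 5/6 + 76/3 = 157/6 ≈ 26.167)
n(S, E) = (542 + S)/(17 + E) (n(S, E) = (S + 542)/(E + 17) = (542 + S)/(17 + E))
v(-699, -34) + n(-40, h) = 57 + (542 - 40)/(17 + 157/6) = 57 + 502/(259/6) = 57 + (6/259)*502 = 57 + 3012/259 = 17775/259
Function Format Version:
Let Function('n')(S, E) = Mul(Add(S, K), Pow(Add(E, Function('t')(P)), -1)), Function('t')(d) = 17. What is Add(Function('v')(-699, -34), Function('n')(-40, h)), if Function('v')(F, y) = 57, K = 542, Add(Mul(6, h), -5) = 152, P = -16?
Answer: Rational(17775, 259) ≈ 68.629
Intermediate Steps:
h = Rational(157, 6) (h = Add(Rational(5, 6), Mul(Rational(1, 6), 152)) = Add(Rational(5, 6), Rational(76, 3)) = Rational(157, 6) ≈ 26.167)
Function('n')(S, E) = Mul(Pow(Add(17, E), -1), Add(542, S)) (Function('n')(S, E) = Mul(Add(S, 542), Pow(Add(E, 17), -1)) = Mul(Add(542, S), Pow(Add(17, E), -1)) = Mul(Pow(Add(17, E), -1), Add(542, S)))
Add(Function('v')(-699, -34), Function('n')(-40, h)) = Add(57, Mul(Pow(Add(17, Rational(157, 6)), -1), Add(542, -40))) = Add(57, Mul(Pow(Rational(259, 6), -1), 502)) = Add(57, Mul(Rational(6, 259), 502)) = Add(57, Rational(3012, 259)) = Rational(17775, 259)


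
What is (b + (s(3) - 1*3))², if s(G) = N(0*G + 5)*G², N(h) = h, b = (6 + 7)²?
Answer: 44521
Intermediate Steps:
b = 169 (b = 13² = 169)
s(G) = 5*G² (s(G) = (0*G + 5)*G² = (0 + 5)*G² = 5*G²)
(b + (s(3) - 1*3))² = (169 + (5*3² - 1*3))² = (169 + (5*9 - 3))² = (169 + (45 - 3))² = (169 + 42)² = 211² = 44521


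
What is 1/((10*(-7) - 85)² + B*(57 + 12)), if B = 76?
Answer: 1/29269 ≈ 3.4166e-5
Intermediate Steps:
1/((10*(-7) - 85)² + B*(57 + 12)) = 1/((10*(-7) - 85)² + 76*(57 + 12)) = 1/((-70 - 85)² + 76*69) = 1/((-155)² + 5244) = 1/(24025 + 5244) = 1/29269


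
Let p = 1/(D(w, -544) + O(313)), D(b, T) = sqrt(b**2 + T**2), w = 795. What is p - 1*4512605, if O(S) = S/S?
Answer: -4187516935801/927960 + sqrt(927961)/927960 ≈ -4.5126e+6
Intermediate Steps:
O(S) = 1
D(b, T) = sqrt(T**2 + b**2)
p = 1/(1 + sqrt(927961)) (p = 1/(sqrt((-544)**2 + 795**2) + 1) = 1/(sqrt(295936 + 632025) + 1) = 1/(sqrt(927961) + 1) = 1/(1 + sqrt(927961)) ≈ 0.0010370)
p - 1*4512605 = (-1/927960 + sqrt(927961)/927960) - 1*4512605 = (-1/927960 + sqrt(927961)/927960) - 4512605 = -4187516935801/927960 + sqrt(927961)/927960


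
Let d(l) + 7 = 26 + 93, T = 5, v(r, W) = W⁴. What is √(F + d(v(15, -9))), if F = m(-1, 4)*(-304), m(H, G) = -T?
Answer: 4*√102 ≈ 40.398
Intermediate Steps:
d(l) = 112 (d(l) = -7 + (26 + 93) = -7 + 119 = 112)
m(H, G) = -5 (m(H, G) = -1*5 = -5)
F = 1520 (F = -5*(-304) = 1520)
√(F + d(v(15, -9))) = √(1520 + 112) = √1632 = 4*√102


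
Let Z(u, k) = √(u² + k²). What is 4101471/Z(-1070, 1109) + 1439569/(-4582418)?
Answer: -1439569/4582418 + 241263*√2374781/139693 ≈ 2661.2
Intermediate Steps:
Z(u, k) = √(k² + u²)
4101471/Z(-1070, 1109) + 1439569/(-4582418) = 4101471/(√(1109² + (-1070)²)) + 1439569/(-4582418) = 4101471/(√(1229881 + 1144900)) + 1439569*(-1/4582418) = 4101471/(√2374781) - 1439569/4582418 = 4101471*(√2374781/2374781) - 1439569/4582418 = 241263*√2374781/139693 - 1439569/4582418 = -1439569/4582418 + 241263*√2374781/139693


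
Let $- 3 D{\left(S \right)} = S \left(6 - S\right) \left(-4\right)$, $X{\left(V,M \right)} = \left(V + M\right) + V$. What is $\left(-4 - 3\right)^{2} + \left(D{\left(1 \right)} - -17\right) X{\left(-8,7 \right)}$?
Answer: $-164$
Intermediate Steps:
$X{\left(V,M \right)} = M + 2 V$ ($X{\left(V,M \right)} = \left(M + V\right) + V = M + 2 V$)
$D{\left(S \right)} = \frac{4 S \left(6 - S\right)}{3}$ ($D{\left(S \right)} = - \frac{S \left(6 - S\right) \left(-4\right)}{3} = - \frac{\left(-4\right) S \left(6 - S\right)}{3} = \frac{4 S \left(6 - S\right)}{3}$)
$\left(-4 - 3\right)^{2} + \left(D{\left(1 \right)} - -17\right) X{\left(-8,7 \right)} = \left(-4 - 3\right)^{2} + \left(\frac{4}{3} \cdot 1 \left(6 - 1\right) - -17\right) \left(7 + 2 \left(-8\right)\right) = \left(-7\right)^{2} + \left(\frac{4}{3} \cdot 1 \left(6 - 1\right) + 17\right) \left(7 - 16\right) = 49 + \left(\frac{4}{3} \cdot 1 \cdot 5 + 17\right) \left(-9\right) = 49 + \left(\frac{20}{3} + 17\right) \left(-9\right) = 49 + \frac{71}{3} \left(-9\right) = 49 - 213 = -164$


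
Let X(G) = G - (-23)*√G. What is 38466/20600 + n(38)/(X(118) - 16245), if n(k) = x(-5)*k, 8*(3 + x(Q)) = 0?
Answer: 1673285627377/892727460700 + 874*√118/86672569 ≈ 1.8745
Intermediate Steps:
x(Q) = -3 (x(Q) = -3 + (⅛)*0 = -3 + 0 = -3)
n(k) = -3*k
X(G) = G + 23*√G
38466/20600 + n(38)/(X(118) - 16245) = 38466/20600 + (-3*38)/((118 + 23*√118) - 16245) = 38466*(1/20600) - 114/(-16127 + 23*√118) = 19233/10300 - 114/(-16127 + 23*√118)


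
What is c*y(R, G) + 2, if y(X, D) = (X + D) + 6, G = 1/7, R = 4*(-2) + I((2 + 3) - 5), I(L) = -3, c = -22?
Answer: 762/7 ≈ 108.86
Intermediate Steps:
R = -11 (R = 4*(-2) - 3 = -8 - 3 = -11)
G = ⅐ ≈ 0.14286
y(X, D) = 6 + D + X (y(X, D) = (D + X) + 6 = 6 + D + X)
c*y(R, G) + 2 = -22*(6 + ⅐ - 11) + 2 = -22*(-34/7) + 2 = 748/7 + 2 = 762/7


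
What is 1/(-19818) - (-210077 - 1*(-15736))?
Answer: 3851449937/19818 ≈ 1.9434e+5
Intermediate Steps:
1/(-19818) - (-210077 - 1*(-15736)) = -1/19818 - (-210077 + 15736) = -1/19818 - 1*(-194341) = -1/19818 + 194341 = 3851449937/19818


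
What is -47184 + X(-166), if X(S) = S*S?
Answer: -19628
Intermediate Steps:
X(S) = S²
-47184 + X(-166) = -47184 + (-166)² = -47184 + 27556 = -19628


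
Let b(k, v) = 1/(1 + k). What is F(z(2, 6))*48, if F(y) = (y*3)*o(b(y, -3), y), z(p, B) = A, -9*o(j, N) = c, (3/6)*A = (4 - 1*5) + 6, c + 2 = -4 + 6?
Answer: 0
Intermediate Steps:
c = 0 (c = -2 + (-4 + 6) = -2 + 2 = 0)
A = 10 (A = 2*((4 - 1*5) + 6) = 2*((4 - 5) + 6) = 2*(-1 + 6) = 2*5 = 10)
o(j, N) = 0 (o(j, N) = -⅑*0 = 0)
z(p, B) = 10
F(y) = 0 (F(y) = (y*3)*0 = (3*y)*0 = 0)
F(z(2, 6))*48 = 0*48 = 0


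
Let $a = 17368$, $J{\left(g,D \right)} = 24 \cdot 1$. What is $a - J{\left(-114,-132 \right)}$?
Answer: $17344$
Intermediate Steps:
$J{\left(g,D \right)} = 24$
$a - J{\left(-114,-132 \right)} = 17368 - 24 = 17344$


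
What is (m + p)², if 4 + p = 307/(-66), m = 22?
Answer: 776161/4356 ≈ 178.18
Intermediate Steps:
p = -571/66 (p = -4 + 307/(-66) = -4 + 307*(-1/66) = -4 - 307/66 = -571/66 ≈ -8.6515)
(m + p)² = (22 - 571/66)² = (881/66)² = 776161/4356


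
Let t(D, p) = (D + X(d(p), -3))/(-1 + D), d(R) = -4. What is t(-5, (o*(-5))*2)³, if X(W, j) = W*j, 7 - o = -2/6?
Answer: -343/216 ≈ -1.5880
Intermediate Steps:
o = 22/3 (o = 7 - (-2)/6 = 7 - 1*(-⅓) = 7 + ⅓ = 22/3 ≈ 7.3333)
t(D, p) = (12 + D)/(-1 + D) (t(D, p) = (D - 4*(-3))/(-1 + D) = (D + 12)/(-1 + D) = (12 + D)/(-1 + D))
t(-5, (o*(-5))*2)³ = ((12 - 5)/(-1 - 5))³ = (7/(-6))³ = (-⅙*7)³ = (-7/6)³ = -343/216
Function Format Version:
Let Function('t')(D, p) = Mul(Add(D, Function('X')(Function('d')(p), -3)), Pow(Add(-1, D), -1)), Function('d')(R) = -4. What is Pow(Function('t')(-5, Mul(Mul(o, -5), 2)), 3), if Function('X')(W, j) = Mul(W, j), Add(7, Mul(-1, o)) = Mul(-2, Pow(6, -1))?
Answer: Rational(-343, 216) ≈ -1.5880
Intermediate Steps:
o = Rational(22, 3) (o = Add(7, Mul(-1, Mul(-2, Pow(6, -1)))) = Add(7, Mul(-1, Mul(-2, Rational(1, 6)))) = Add(7, Mul(-1, Rational(-1, 3))) = Add(7, Rational(1, 3)) = Rational(22, 3) ≈ 7.3333)
Function('t')(D, p) = Mul(Pow(Add(-1, D), -1), Add(12, D)) (Function('t')(D, p) = Mul(Add(D, Mul(-4, -3)), Pow(Add(-1, D), -1)) = Mul(Add(D, 12), Pow(Add(-1, D), -1)) = Mul(Add(12, D), Pow(Add(-1, D), -1)) = Mul(Pow(Add(-1, D), -1), Add(12, D)))
Pow(Function('t')(-5, Mul(Mul(o, -5), 2)), 3) = Pow(Mul(Pow(Add(-1, -5), -1), Add(12, -5)), 3) = Pow(Mul(Pow(-6, -1), 7), 3) = Pow(Mul(Rational(-1, 6), 7), 3) = Pow(Rational(-7, 6), 3) = Rational(-343, 216)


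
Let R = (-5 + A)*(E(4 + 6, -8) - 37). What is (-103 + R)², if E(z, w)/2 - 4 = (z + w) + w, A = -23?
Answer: 1092025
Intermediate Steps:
E(z, w) = 8 + 2*z + 4*w (E(z, w) = 8 + 2*((z + w) + w) = 8 + 2*((w + z) + w) = 8 + 2*(z + 2*w) = 8 + (2*z + 4*w) = 8 + 2*z + 4*w)
R = 1148 (R = (-5 - 23)*((8 + 2*(4 + 6) + 4*(-8)) - 37) = -28*((8 + 2*10 - 32) - 37) = -28*((8 + 20 - 32) - 37) = -28*(-4 - 37) = -28*(-41) = 1148)
(-103 + R)² = (-103 + 1148)² = 1045² = 1092025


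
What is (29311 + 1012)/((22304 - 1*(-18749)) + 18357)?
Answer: 30323/59410 ≈ 0.51040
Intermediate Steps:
(29311 + 1012)/((22304 - 1*(-18749)) + 18357) = 30323/((22304 + 18749) + 18357) = 30323/(41053 + 18357) = 30323/59410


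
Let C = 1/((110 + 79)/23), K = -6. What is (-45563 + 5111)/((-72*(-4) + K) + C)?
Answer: -7645428/53321 ≈ -143.39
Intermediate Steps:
C = 23/189 (C = 1/((1/23)*189) = 1/(189/23) = 23/189 ≈ 0.12169)
(-45563 + 5111)/((-72*(-4) + K) + C) = (-45563 + 5111)/((-72*(-4) - 6) + 23/189) = -40452/((288 - 6) + 23/189) = -40452/(282 + 23/189) = -40452/53321/189 = -40452*189/53321 = -7645428/53321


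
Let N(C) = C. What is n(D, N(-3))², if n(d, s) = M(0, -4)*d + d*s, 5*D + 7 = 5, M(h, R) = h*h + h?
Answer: 36/25 ≈ 1.4400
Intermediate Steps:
M(h, R) = h + h² (M(h, R) = h² + h = h + h²)
D = -⅖ (D = -7/5 + (⅕)*5 = -7/5 + 1 = -⅖ ≈ -0.40000)
n(d, s) = d*s (n(d, s) = (0*(1 + 0))*d + d*s = (0*1)*d + d*s = 0*d + d*s = 0 + d*s = d*s)
n(D, N(-3))² = (-⅖*(-3))² = (6/5)² = 36/25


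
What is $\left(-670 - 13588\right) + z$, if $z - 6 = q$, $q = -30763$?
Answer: $-45015$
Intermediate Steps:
$z = -30757$ ($z = 6 - 30763 = -30757$)
$\left(-670 - 13588\right) + z = \left(-670 - 13588\right) - 30757 = -14258 - 30757 = -45015$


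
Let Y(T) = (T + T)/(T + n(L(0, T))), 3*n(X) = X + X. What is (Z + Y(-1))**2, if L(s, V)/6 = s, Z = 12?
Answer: 196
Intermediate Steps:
L(s, V) = 6*s
n(X) = 2*X/3 (n(X) = (X + X)/3 = (2*X)/3 = 2*X/3)
Y(T) = 2 (Y(T) = (T + T)/(T + 2*(6*0)/3) = (2*T)/(T + (2/3)*0) = (2*T)/(T + 0) = (2*T)/T = 2)
(Z + Y(-1))**2 = (12 + 2)**2 = 14**2 = 196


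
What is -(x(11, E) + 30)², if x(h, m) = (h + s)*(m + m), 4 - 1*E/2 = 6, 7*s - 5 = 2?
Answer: -4356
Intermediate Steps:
s = 1 (s = 5/7 + (⅐)*2 = 5/7 + 2/7 = 1)
E = -4 (E = 8 - 2*6 = 8 - 12 = -4)
x(h, m) = 2*m*(1 + h) (x(h, m) = (h + 1)*(m + m) = (1 + h)*(2*m) = 2*m*(1 + h))
-(x(11, E) + 30)² = -(2*(-4)*(1 + 11) + 30)² = -(2*(-4)*12 + 30)² = -(-96 + 30)² = -1*(-66)² = -1*4356 = -4356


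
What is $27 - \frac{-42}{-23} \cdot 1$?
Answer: $- \frac{1134}{23} \approx -49.304$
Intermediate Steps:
$27 - \frac{-42}{-23} \cdot 1 = 27 - \frac{\left(-42\right) \left(-1\right)}{23} \cdot 1 = 27 \left(-1\right) \frac{42}{23} \cdot 1 = 27 \left(\left(- \frac{42}{23}\right) 1\right) = 27 \left(- \frac{42}{23}\right) = - \frac{1134}{23}$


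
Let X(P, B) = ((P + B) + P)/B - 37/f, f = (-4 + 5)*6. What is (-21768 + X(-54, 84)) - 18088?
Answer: -1674223/42 ≈ -39862.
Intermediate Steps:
f = 6 (f = 1*6 = 6)
X(P, B) = -37/6 + (B + 2*P)/B (X(P, B) = ((P + B) + P)/B - 37/6 = ((B + P) + P)/B - 37*⅙ = (B + 2*P)/B - 37/6 = -37/6 + (B + 2*P)/B)
(-21768 + X(-54, 84)) - 18088 = (-21768 + (-31/6 + 2*(-54)/84)) - 18088 = (-21768 + (-31/6 + 2*(-54)*(1/84))) - 18088 = (-21768 + (-31/6 - 9/7)) - 18088 = (-21768 - 271/42) - 18088 = -914527/42 - 18088 = -1674223/42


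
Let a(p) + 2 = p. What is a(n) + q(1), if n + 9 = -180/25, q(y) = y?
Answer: -86/5 ≈ -17.200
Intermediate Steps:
n = -81/5 (n = -9 - 180/25 = -9 - 180*1/25 = -9 - 36/5 = -81/5 ≈ -16.200)
a(p) = -2 + p
a(n) + q(1) = (-2 - 81/5) + 1 = -91/5 + 1 = -86/5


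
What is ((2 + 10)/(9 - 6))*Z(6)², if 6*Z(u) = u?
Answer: 4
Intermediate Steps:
Z(u) = u/6
((2 + 10)/(9 - 6))*Z(6)² = ((2 + 10)/(9 - 6))*((⅙)*6)² = (12/3)*1² = (12*(⅓))*1 = 4*1 = 4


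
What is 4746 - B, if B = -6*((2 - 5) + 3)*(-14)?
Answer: 4746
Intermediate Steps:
B = 0 (B = -6*(-3 + 3)*(-14) = -6*0*(-14) = 0*(-14) = 0)
4746 - B = 4746 - 1*0 = 4746 + 0 = 4746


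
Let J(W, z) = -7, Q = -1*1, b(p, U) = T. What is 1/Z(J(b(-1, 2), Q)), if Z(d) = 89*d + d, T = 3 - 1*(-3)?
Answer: -1/630 ≈ -0.0015873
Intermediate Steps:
T = 6 (T = 3 + 3 = 6)
b(p, U) = 6
Q = -1
Z(d) = 90*d
1/Z(J(b(-1, 2), Q)) = 1/(90*(-7)) = 1/(-630) = -1/630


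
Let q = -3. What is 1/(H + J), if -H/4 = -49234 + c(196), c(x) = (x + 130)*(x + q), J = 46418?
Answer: -1/8318 ≈ -0.00012022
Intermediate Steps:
c(x) = (-3 + x)*(130 + x) (c(x) = (x + 130)*(x - 3) = (130 + x)*(-3 + x) = (-3 + x)*(130 + x))
H = -54736 (H = -4*(-49234 + (-390 + 196² + 127*196)) = -4*(-49234 + (-390 + 38416 + 24892)) = -4*(-49234 + 62918) = -4*13684 = -54736)
1/(H + J) = 1/(-54736 + 46418) = 1/(-8318) = -1/8318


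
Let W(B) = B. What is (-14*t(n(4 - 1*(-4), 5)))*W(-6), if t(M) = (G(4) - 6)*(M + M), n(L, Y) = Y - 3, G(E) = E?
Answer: -672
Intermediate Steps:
n(L, Y) = -3 + Y
t(M) = -4*M (t(M) = (4 - 6)*(M + M) = -4*M)
(-14*t(n(4 - 1*(-4), 5)))*W(-6) = -(-56)*(-3 + 5)*(-6) = -(-56)*2*(-6) = -14*(-8)*(-6) = 112*(-6) = -672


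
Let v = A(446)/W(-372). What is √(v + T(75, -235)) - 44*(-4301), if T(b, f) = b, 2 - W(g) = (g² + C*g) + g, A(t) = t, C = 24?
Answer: 189244 + 4*√19525072402/64541 ≈ 1.8925e+5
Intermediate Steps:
W(g) = 2 - g² - 25*g (W(g) = 2 - ((g² + 24*g) + g) = 2 - (g² + 25*g) = 2 + (-g² - 25*g) = 2 - g² - 25*g)
v = -223/64541 (v = 446/(2 - 1*(-372)² - 25*(-372)) = 446/(2 - 1*138384 + 9300) = 446/(2 - 138384 + 9300) = 446/(-129082) = 446*(-1/129082) = -223/64541 ≈ -0.0034552)
√(v + T(75, -235)) - 44*(-4301) = √(-223/64541 + 75) - 44*(-4301) = √(4840352/64541) + 189244 = 4*√19525072402/64541 + 189244 = 189244 + 4*√19525072402/64541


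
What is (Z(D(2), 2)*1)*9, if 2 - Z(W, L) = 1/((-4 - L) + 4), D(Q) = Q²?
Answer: 45/2 ≈ 22.500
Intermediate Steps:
Z(W, L) = 2 + 1/L (Z(W, L) = 2 - 1/((-4 - L) + 4) = 2 - 1/((-L)) = 2 - (-1)/L = 2 + 1/L)
(Z(D(2), 2)*1)*9 = ((2 + 1/2)*1)*9 = ((2 + ½)*1)*9 = ((5/2)*1)*9 = (5/2)*9 = 45/2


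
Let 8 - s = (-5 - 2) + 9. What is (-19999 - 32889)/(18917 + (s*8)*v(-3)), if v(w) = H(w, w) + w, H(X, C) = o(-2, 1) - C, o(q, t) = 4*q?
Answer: -52888/18533 ≈ -2.8537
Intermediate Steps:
H(X, C) = -8 - C (H(X, C) = 4*(-2) - C = -8 - C)
s = 6 (s = 8 - ((-5 - 2) + 9) = 8 - (-7 + 9) = 8 - 1*2 = 8 - 2 = 6)
v(w) = -8 (v(w) = (-8 - w) + w = -8)
(-19999 - 32889)/(18917 + (s*8)*v(-3)) = (-19999 - 32889)/(18917 + (6*8)*(-8)) = -52888/(18917 + 48*(-8)) = -52888/(18917 - 384) = -52888/18533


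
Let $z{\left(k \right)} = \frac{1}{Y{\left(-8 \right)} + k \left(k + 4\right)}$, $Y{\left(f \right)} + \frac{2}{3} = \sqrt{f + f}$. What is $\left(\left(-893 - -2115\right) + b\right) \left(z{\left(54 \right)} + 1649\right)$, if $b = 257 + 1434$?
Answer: $\frac{211949818538613}{44123690} - \frac{26217 i}{22061845} \approx 4.8035 \cdot 10^{6} - 0.0011883 i$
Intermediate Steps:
$b = 1691$
$Y{\left(f \right)} = - \frac{2}{3} + \sqrt{2} \sqrt{f}$ ($Y{\left(f \right)} = - \frac{2}{3} + \sqrt{f + f} = - \frac{2}{3} + \sqrt{2 f} = - \frac{2}{3} + \sqrt{2} \sqrt{f}$)
$z{\left(k \right)} = \frac{1}{- \frac{2}{3} + 4 i + k \left(4 + k\right)}$ ($z{\left(k \right)} = \frac{1}{\left(- \frac{2}{3} + \sqrt{2} \sqrt{-8}\right) + k \left(k + 4\right)} = \frac{1}{\left(- \frac{2}{3} + \sqrt{2} \cdot 2 i \sqrt{2}\right) + k \left(4 + k\right)} = \frac{1}{\left(- \frac{2}{3} + 4 i\right) + k \left(4 + k\right)} = \frac{1}{- \frac{2}{3} + 4 i + k \left(4 + k\right)}$)
$\left(\left(-893 - -2115\right) + b\right) \left(z{\left(54 \right)} + 1649\right) = \left(\left(-893 - -2115\right) + 1691\right) \left(\frac{3}{-2 + 3 \cdot 54^{2} + 12 i + 12 \cdot 54} + 1649\right) = \left(\left(-893 + 2115\right) + 1691\right) \left(\frac{3}{-2 + 3 \cdot 2916 + 12 i + 648} + 1649\right) = \left(1222 + 1691\right) \left(\frac{3}{-2 + 8748 + 12 i + 648} + 1649\right) = 2913 \left(\frac{3}{9394 + 12 i} + 1649\right) = 2913 \left(3 \frac{9394 - 12 i}{88247380} + 1649\right) = 2913 \left(\frac{3 \left(9394 - 12 i\right)}{88247380} + 1649\right) = 2913 \left(1649 + \frac{3 \left(9394 - 12 i\right)}{88247380}\right) = 4803537 + \frac{8739 \left(9394 - 12 i\right)}{88247380}$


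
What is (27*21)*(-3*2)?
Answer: -3402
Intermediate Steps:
(27*21)*(-3*2) = 567*(-6) = -3402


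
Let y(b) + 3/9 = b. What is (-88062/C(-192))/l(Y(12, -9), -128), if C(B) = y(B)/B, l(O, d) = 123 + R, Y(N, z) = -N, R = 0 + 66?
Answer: -1878656/4039 ≈ -465.13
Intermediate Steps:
R = 66
y(b) = -⅓ + b
l(O, d) = 189 (l(O, d) = 123 + 66 = 189)
C(B) = (-⅓ + B)/B
(-88062/C(-192))/l(Y(12, -9), -128) = -88062*(-192/(-⅓ - 192))/189 = -88062/((-1/192*(-577/3)))*(1/189) = -88062/577/576*(1/189) = -88062*576/577*(1/189) = -50723712/577*1/189 = -1878656/4039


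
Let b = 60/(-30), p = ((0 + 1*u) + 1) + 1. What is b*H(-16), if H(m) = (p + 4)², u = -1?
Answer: -50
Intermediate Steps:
p = 1 (p = ((0 + 1*(-1)) + 1) + 1 = ((0 - 1) + 1) + 1 = (-1 + 1) + 1 = 0 + 1 = 1)
b = -2 (b = 60*(-1/30) = -2)
H(m) = 25 (H(m) = (1 + 4)² = 5² = 25)
b*H(-16) = -2*25 = -50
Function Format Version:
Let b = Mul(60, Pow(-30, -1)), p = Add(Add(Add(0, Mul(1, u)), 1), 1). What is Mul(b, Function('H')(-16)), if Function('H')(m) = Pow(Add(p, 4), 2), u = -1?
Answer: -50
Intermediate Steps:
p = 1 (p = Add(Add(Add(0, Mul(1, -1)), 1), 1) = Add(Add(Add(0, -1), 1), 1) = Add(Add(-1, 1), 1) = Add(0, 1) = 1)
b = -2 (b = Mul(60, Rational(-1, 30)) = -2)
Function('H')(m) = 25 (Function('H')(m) = Pow(Add(1, 4), 2) = Pow(5, 2) = 25)
Mul(b, Function('H')(-16)) = Mul(-2, 25) = -50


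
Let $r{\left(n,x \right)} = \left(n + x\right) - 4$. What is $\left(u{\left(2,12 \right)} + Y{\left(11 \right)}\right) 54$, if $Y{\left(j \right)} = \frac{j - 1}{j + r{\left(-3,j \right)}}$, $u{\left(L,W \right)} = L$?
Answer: $144$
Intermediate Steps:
$r{\left(n,x \right)} = -4 + n + x$
$Y{\left(j \right)} = \frac{-1 + j}{-7 + 2 j}$ ($Y{\left(j \right)} = \frac{j - 1}{j - \left(7 - j\right)} = \frac{-1 + j}{j + \left(-7 + j\right)} = \frac{-1 + j}{-7 + 2 j}$)
$\left(u{\left(2,12 \right)} + Y{\left(11 \right)}\right) 54 = \left(2 + \frac{-1 + 11}{-7 + 2 \cdot 11}\right) 54 = \left(2 + \frac{1}{-7 + 22} \cdot 10\right) 54 = \left(2 + \frac{1}{15} \cdot 10\right) 54 = \left(2 + \frac{2}{3}\right) 54 = \frac{8}{3} \cdot 54 = 144$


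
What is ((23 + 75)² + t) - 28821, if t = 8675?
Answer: -10542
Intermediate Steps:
((23 + 75)² + t) - 28821 = ((23 + 75)² + 8675) - 28821 = (98² + 8675) - 28821 = (9604 + 8675) - 28821 = 18279 - 28821 = -10542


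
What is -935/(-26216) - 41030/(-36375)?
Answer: 221930621/190721400 ≈ 1.1636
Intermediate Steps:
-935/(-26216) - 41030/(-36375) = -935*(-1/26216) - 41030*(-1/36375) = 935/26216 + 8206/7275 = 221930621/190721400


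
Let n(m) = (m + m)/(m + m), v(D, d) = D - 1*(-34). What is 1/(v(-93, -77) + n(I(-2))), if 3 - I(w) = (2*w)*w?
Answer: -1/58 ≈ -0.017241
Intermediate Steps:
v(D, d) = 34 + D (v(D, d) = D + 34 = 34 + D)
I(w) = 3 - 2*w**2 (I(w) = 3 - 2*w*w = 3 - 2*w**2)
n(m) = 1 (n(m) = (2*m)/((2*m)) = (2*m)*(1/(2*m)) = 1)
1/(v(-93, -77) + n(I(-2))) = 1/((34 - 93) + 1) = 1/(-59 + 1) = 1/(-58) = -1/58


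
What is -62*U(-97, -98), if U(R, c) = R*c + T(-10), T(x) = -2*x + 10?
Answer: -591232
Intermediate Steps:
T(x) = 10 - 2*x
U(R, c) = 30 + R*c (U(R, c) = R*c + (10 - 2*(-10)) = R*c + (10 + 20) = R*c + 30 = 30 + R*c)
-62*U(-97, -98) = -62*(30 - 97*(-98)) = -62*(30 + 9506) = -62*9536 = -591232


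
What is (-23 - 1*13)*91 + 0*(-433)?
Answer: -3276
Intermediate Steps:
(-23 - 1*13)*91 + 0*(-433) = (-23 - 13)*91 + 0 = -36*91 + 0 = -3276 + 0 = -3276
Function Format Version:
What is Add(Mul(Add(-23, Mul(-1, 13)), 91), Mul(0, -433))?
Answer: -3276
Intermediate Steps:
Add(Mul(Add(-23, Mul(-1, 13)), 91), Mul(0, -433)) = Add(Mul(Add(-23, -13), 91), 0) = Add(Mul(-36, 91), 0) = Add(-3276, 0) = -3276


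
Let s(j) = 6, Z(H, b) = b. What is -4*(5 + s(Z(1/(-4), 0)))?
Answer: -44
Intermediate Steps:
-4*(5 + s(Z(1/(-4), 0))) = -4*(5 + 6) = -4*11 = -44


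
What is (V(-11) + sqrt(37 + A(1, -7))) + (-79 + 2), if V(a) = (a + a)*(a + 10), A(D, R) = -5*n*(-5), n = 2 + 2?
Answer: -55 + sqrt(137) ≈ -43.295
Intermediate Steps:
n = 4
A(D, R) = 100 (A(D, R) = -5*4*(-5) = -20*(-5) = 100)
V(a) = 2*a*(10 + a) (V(a) = (2*a)*(10 + a) = 2*a*(10 + a))
(V(-11) + sqrt(37 + A(1, -7))) + (-79 + 2) = (2*(-11)*(10 - 11) + sqrt(37 + 100)) + (-79 + 2) = (2*(-11)*(-1) + sqrt(137)) - 77 = (22 + sqrt(137)) - 77 = -55 + sqrt(137)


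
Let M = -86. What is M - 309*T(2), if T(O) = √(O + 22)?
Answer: -86 - 618*√6 ≈ -1599.8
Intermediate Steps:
T(O) = √(22 + O)
M - 309*T(2) = -86 - 309*√(22 + 2) = -86 - 618*√6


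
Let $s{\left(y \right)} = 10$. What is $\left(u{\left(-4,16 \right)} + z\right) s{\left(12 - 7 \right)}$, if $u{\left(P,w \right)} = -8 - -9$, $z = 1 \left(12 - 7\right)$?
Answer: $60$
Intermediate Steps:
$z = 5$ ($z = 1 \cdot 5 = 5$)
$u{\left(P,w \right)} = 1$ ($u{\left(P,w \right)} = -8 + 9 = 1$)
$\left(u{\left(-4,16 \right)} + z\right) s{\left(12 - 7 \right)} = \left(1 + 5\right) 10 = 6 \cdot 10 = 60$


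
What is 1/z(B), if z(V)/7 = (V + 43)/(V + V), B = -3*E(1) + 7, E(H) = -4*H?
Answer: 19/217 ≈ 0.087558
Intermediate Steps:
B = 19 (B = -(-12) + 7 = -3*(-4) + 7 = 12 + 7 = 19)
z(V) = 7*(43 + V)/(2*V) (z(V) = 7*((V + 43)/(V + V)) = 7*((43 + V)/((2*V))) = 7*((43 + V)*(1/(2*V))) = 7*((43 + V)/(2*V)) = 7*(43 + V)/(2*V))
1/z(B) = 1/((7/2)*(43 + 19)/19) = 1/((7/2)*(1/19)*62) = 1/(217/19) = 19/217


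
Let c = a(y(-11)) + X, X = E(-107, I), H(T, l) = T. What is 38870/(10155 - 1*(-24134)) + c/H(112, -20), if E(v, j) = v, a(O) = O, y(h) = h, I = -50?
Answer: 153669/1920184 ≈ 0.080028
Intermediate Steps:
X = -107
c = -118 (c = -11 - 107 = -118)
38870/(10155 - 1*(-24134)) + c/H(112, -20) = 38870/(10155 - 1*(-24134)) - 118/112 = 38870/(10155 + 24134) - 118*1/112 = 38870/34289 - 59/56 = 153669/1920184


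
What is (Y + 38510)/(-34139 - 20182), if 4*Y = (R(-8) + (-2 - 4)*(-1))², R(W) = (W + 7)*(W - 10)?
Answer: -38654/54321 ≈ -0.71159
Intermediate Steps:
R(W) = (-10 + W)*(7 + W) (R(W) = (7 + W)*(-10 + W) = (-10 + W)*(7 + W))
Y = 144 (Y = ((-70 + (-8)² - 3*(-8)) + (-2 - 4)*(-1))²/4 = ((-70 + 64 + 24) - 6*(-1))²/4 = (18 + 6)²/4 = (¼)*24² = (¼)*576 = 144)
(Y + 38510)/(-34139 - 20182) = (144 + 38510)/(-34139 - 20182) = 38654/(-54321) = 38654*(-1/54321) = -38654/54321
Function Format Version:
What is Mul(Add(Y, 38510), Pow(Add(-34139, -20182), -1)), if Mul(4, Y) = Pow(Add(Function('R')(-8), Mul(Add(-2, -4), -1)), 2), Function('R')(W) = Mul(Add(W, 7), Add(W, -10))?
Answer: Rational(-38654, 54321) ≈ -0.71159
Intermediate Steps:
Function('R')(W) = Mul(Add(-10, W), Add(7, W)) (Function('R')(W) = Mul(Add(7, W), Add(-10, W)) = Mul(Add(-10, W), Add(7, W)))
Y = 144 (Y = Mul(Rational(1, 4), Pow(Add(Add(-70, Pow(-8, 2), Mul(-3, -8)), Mul(Add(-2, -4), -1)), 2)) = Mul(Rational(1, 4), Pow(Add(Add(-70, 64, 24), Mul(-6, -1)), 2)) = Mul(Rational(1, 4), Pow(Add(18, 6), 2)) = Mul(Rational(1, 4), Pow(24, 2)) = Mul(Rational(1, 4), 576) = 144)
Mul(Add(Y, 38510), Pow(Add(-34139, -20182), -1)) = Mul(Add(144, 38510), Pow(Add(-34139, -20182), -1)) = Mul(38654, Pow(-54321, -1)) = Mul(38654, Rational(-1, 54321)) = Rational(-38654, 54321)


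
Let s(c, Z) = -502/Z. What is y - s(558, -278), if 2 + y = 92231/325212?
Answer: -159217039/45204468 ≈ -3.5222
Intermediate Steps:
y = -558193/325212 (y = -2 + 92231/325212 = -558193/325212 ≈ -1.7164)
y - s(558, -278) = -558193/325212 - (-502)/(-278) = -558193/325212 - (-502)*(-1)/278 = -558193/325212 - 1*251/139 = -558193/325212 - 251/139 = -159217039/45204468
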